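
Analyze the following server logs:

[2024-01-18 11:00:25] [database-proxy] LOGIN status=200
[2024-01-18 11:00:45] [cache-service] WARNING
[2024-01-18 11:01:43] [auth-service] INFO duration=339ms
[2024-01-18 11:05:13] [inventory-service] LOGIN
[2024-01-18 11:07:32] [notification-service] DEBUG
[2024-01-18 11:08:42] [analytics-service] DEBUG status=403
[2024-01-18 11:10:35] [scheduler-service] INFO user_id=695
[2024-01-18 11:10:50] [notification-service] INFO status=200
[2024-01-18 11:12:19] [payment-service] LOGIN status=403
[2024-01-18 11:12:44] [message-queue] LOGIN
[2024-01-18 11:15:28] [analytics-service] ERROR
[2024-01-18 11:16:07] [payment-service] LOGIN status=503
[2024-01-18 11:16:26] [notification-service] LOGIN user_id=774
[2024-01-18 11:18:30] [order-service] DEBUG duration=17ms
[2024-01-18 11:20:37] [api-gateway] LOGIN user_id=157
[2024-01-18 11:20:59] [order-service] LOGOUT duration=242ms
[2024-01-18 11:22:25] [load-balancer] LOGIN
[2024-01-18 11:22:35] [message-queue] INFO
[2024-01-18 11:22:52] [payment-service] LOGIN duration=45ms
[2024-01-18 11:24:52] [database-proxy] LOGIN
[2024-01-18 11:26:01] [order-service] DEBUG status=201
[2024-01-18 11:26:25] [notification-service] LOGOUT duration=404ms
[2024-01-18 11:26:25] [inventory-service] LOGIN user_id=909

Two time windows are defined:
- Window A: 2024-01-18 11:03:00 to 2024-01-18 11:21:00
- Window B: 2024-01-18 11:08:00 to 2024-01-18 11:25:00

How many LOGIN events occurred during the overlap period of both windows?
5

To find overlap events:

1. Window A: 2024-01-18 11:03:00 to 2024-01-18 11:21:00
2. Window B: 2024-01-18 11:08:00 to 2024-01-18 11:25:00
3. Overlap period: 2024-01-18 11:08:00 to 2024-01-18 11:21:00
4. Count LOGIN events in overlap: 5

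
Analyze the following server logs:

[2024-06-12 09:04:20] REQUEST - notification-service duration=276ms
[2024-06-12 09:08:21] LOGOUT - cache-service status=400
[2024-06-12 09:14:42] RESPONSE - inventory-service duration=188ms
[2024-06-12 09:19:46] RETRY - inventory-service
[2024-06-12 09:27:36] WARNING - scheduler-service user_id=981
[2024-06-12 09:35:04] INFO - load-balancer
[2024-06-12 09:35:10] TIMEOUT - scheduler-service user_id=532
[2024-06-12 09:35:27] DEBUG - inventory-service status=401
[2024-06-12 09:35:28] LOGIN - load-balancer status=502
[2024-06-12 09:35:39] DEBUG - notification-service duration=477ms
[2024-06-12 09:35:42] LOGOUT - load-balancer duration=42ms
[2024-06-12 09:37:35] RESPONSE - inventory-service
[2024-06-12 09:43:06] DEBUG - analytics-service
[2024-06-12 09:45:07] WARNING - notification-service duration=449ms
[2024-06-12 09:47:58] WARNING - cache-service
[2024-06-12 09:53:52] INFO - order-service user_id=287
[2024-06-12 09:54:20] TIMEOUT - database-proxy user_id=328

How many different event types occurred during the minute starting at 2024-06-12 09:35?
5

To count unique event types:

1. Filter events in the minute starting at 2024-06-12 09:35
2. Extract event types from matching entries
3. Count unique types: 5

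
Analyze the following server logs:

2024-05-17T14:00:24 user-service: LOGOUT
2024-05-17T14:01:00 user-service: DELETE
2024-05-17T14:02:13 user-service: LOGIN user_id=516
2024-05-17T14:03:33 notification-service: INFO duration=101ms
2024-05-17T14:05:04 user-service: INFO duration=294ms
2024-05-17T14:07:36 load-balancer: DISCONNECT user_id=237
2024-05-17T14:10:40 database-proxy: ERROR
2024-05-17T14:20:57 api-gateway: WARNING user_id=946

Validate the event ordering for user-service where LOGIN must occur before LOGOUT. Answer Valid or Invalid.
Invalid

To validate ordering:

1. Required order: LOGIN → LOGOUT
2. Rule: LOGIN must occur before LOGOUT
3. Check actual order of events for user-service
4. Result: Invalid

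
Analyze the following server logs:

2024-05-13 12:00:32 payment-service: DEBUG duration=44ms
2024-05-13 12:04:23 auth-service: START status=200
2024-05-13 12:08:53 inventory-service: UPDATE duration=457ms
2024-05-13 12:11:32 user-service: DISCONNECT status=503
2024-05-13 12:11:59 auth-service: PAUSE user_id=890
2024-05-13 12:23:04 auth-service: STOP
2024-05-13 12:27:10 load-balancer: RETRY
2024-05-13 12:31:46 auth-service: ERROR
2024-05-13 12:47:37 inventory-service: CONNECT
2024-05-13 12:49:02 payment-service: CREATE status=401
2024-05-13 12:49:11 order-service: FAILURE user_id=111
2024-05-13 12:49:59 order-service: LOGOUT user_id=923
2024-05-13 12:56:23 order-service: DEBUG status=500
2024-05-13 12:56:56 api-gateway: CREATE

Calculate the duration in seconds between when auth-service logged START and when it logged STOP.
1121

To find the time between events:

1. Locate the first START event for auth-service: 2024-05-13 12:04:23
2. Locate the first STOP event for auth-service: 2024-05-13 12:23:04
3. Calculate the difference: 2024-05-13 12:23:04 - 2024-05-13 12:04:23 = 1121 seconds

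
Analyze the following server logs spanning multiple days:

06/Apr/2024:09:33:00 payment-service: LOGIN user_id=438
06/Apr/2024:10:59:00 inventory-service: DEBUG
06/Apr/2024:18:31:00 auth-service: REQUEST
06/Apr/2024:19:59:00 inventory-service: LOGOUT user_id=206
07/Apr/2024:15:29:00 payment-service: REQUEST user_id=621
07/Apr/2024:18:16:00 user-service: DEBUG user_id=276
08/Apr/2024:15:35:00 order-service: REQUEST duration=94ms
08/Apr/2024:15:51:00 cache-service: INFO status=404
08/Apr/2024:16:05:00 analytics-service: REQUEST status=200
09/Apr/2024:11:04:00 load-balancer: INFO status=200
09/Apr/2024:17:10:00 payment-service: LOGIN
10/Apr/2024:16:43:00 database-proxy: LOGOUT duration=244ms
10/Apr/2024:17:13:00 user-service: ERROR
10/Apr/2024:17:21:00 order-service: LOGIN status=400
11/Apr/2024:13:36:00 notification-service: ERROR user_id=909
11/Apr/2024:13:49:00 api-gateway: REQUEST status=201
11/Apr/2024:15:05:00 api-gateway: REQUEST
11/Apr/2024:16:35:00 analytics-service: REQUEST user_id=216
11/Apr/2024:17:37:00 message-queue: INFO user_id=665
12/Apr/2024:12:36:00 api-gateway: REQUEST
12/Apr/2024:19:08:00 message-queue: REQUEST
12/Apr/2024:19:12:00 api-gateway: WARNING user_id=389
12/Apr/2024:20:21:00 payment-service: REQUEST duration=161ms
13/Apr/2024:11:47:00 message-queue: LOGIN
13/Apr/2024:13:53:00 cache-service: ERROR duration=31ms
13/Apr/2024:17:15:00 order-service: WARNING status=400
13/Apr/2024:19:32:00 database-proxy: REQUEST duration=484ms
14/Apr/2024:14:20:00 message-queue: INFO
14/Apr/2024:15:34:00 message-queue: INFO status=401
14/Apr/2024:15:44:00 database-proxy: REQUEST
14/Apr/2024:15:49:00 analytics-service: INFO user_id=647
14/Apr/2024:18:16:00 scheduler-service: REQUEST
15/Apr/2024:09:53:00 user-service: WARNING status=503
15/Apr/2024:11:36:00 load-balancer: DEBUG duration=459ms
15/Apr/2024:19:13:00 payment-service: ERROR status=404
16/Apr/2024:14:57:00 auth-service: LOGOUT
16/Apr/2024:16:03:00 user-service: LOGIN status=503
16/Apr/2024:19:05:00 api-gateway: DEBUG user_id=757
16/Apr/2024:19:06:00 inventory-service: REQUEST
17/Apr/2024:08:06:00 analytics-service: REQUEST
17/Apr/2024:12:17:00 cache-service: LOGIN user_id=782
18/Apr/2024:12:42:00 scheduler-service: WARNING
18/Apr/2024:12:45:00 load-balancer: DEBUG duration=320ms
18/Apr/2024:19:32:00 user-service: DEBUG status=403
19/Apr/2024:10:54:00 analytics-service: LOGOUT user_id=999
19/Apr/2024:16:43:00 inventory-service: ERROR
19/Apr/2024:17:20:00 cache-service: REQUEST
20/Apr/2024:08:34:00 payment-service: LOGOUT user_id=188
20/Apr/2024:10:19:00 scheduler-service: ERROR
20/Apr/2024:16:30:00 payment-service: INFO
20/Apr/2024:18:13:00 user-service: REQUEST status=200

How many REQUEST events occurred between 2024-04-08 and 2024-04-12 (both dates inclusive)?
8

To filter by date range:

1. Date range: 2024-04-08 through 2024-04-12, both dates inclusive
2. Filter for REQUEST events whose date falls in this range
3. Count matching events: 8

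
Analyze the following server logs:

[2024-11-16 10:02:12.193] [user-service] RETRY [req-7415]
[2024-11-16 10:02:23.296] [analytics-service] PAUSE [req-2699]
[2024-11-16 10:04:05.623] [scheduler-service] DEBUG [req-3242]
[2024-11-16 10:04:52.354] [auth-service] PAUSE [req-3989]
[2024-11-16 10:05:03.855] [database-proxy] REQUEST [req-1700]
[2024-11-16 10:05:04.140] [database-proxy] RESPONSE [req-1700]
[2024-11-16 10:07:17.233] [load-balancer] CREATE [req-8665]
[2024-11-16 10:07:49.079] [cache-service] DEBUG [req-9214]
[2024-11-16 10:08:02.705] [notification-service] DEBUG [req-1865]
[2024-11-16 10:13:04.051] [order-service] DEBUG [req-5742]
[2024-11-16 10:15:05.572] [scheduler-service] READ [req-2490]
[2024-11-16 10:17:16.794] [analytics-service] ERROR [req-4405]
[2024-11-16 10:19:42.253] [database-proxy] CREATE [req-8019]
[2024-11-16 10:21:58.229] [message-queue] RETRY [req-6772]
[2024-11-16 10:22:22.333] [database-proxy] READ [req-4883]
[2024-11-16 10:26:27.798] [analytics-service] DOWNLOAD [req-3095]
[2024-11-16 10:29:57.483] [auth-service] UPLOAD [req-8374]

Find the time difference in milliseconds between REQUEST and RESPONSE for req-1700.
285

To calculate latency:

1. Find REQUEST with id req-1700: 2024-11-16 10:05:03.855
2. Find RESPONSE with id req-1700: 2024-11-16 10:05:04.140
3. Latency: 2024-11-16 10:05:04.140 - 2024-11-16 10:05:03.855 = 285ms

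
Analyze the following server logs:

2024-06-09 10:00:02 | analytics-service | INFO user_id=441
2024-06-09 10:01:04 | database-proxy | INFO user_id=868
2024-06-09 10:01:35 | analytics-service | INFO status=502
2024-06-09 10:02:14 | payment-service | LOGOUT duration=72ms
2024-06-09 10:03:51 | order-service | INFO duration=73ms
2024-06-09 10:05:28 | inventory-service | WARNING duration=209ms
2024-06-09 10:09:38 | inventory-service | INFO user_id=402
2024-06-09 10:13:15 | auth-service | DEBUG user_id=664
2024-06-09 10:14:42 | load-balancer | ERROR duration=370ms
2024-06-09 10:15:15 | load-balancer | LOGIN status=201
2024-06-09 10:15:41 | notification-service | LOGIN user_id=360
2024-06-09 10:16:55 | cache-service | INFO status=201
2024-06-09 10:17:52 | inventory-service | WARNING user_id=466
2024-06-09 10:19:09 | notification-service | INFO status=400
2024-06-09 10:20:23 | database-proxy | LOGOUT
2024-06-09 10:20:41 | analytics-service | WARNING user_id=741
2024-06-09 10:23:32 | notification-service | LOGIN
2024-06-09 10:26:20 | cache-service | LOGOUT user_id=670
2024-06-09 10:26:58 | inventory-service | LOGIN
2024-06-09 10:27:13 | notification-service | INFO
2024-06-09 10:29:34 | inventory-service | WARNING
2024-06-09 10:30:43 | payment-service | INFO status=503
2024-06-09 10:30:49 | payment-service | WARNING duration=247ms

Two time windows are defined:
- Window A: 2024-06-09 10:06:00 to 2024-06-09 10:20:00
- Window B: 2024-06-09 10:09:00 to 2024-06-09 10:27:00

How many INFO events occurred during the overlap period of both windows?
3

To find overlap events:

1. Window A: 2024-06-09 10:06:00 to 2024-06-09 10:20:00
2. Window B: 2024-06-09 10:09:00 to 2024-06-09 10:27:00
3. Overlap period: 2024-06-09 10:09:00 to 2024-06-09 10:20:00
4. Count INFO events in overlap: 3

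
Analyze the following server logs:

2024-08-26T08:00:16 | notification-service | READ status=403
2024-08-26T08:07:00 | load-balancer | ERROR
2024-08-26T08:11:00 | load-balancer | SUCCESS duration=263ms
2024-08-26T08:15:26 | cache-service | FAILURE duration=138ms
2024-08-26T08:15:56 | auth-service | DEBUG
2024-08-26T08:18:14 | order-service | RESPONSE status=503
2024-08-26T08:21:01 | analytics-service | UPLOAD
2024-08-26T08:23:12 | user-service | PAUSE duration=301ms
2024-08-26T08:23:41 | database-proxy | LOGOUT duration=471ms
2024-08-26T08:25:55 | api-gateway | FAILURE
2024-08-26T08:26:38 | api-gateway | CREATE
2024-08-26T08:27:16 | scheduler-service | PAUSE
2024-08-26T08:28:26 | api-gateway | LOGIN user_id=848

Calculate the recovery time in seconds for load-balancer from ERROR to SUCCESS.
240

To calculate recovery time:

1. Find ERROR event for load-balancer: 2024-08-26T08:07:00
2. Find next SUCCESS event for load-balancer: 2024-08-26T08:11:00
3. Recovery time: 2024-08-26T08:11:00 - 2024-08-26T08:07:00 = 240 seconds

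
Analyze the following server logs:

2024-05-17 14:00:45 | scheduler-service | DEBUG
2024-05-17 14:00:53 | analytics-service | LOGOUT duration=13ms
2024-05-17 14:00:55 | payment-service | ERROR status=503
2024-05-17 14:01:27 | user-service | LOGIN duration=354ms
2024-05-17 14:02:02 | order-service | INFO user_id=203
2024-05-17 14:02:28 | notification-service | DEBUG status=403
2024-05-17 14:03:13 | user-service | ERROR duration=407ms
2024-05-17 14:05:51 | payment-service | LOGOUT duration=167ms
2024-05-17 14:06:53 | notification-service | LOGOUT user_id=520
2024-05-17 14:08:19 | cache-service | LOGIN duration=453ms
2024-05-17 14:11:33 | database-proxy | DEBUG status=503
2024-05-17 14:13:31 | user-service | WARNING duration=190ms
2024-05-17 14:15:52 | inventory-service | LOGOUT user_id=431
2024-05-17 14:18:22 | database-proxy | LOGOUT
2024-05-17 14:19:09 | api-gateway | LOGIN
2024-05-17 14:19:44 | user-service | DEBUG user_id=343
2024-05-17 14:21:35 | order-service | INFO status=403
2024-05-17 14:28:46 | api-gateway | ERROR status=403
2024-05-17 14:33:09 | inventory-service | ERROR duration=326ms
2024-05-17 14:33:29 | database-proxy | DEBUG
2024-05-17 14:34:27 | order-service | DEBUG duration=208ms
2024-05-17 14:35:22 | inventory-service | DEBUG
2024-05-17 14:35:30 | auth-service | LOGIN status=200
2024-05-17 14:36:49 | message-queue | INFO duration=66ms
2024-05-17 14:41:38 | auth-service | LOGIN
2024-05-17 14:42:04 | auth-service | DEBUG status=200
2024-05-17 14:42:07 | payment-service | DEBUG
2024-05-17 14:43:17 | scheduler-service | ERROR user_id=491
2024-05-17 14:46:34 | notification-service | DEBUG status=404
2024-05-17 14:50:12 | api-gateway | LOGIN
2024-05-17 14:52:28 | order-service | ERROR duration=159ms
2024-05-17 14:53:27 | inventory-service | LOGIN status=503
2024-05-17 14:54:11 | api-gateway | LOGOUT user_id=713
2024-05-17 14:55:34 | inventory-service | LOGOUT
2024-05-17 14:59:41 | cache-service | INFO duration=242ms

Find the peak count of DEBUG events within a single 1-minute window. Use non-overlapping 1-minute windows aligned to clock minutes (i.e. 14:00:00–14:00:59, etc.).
2

To find the burst window:

1. Divide the log period into non-overlapping 1-minute windows starting at 14:00
2. Count DEBUG events in each window
3. Find the window with maximum count
4. Maximum events in a window: 2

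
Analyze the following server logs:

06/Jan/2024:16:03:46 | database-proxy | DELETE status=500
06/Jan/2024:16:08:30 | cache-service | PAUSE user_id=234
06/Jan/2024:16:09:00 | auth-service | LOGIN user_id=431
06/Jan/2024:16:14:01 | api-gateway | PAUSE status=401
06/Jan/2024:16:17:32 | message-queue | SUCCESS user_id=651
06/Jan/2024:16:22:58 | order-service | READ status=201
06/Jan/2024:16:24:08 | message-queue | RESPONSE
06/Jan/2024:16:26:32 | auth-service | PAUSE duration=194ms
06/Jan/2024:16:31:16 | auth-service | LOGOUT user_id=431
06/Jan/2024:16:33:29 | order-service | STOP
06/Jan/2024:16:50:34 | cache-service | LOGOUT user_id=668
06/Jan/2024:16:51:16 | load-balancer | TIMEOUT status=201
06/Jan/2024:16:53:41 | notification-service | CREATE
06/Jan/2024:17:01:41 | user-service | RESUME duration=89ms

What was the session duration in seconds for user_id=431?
1336

To calculate session duration:

1. Find LOGIN event for user_id=431: 06/Jan/2024:16:09:00
2. Find LOGOUT event for user_id=431: 06/Jan/2024:16:31:16
3. Session duration: 06/Jan/2024:16:31:16 - 06/Jan/2024:16:09:00 = 1336 seconds (22 minutes)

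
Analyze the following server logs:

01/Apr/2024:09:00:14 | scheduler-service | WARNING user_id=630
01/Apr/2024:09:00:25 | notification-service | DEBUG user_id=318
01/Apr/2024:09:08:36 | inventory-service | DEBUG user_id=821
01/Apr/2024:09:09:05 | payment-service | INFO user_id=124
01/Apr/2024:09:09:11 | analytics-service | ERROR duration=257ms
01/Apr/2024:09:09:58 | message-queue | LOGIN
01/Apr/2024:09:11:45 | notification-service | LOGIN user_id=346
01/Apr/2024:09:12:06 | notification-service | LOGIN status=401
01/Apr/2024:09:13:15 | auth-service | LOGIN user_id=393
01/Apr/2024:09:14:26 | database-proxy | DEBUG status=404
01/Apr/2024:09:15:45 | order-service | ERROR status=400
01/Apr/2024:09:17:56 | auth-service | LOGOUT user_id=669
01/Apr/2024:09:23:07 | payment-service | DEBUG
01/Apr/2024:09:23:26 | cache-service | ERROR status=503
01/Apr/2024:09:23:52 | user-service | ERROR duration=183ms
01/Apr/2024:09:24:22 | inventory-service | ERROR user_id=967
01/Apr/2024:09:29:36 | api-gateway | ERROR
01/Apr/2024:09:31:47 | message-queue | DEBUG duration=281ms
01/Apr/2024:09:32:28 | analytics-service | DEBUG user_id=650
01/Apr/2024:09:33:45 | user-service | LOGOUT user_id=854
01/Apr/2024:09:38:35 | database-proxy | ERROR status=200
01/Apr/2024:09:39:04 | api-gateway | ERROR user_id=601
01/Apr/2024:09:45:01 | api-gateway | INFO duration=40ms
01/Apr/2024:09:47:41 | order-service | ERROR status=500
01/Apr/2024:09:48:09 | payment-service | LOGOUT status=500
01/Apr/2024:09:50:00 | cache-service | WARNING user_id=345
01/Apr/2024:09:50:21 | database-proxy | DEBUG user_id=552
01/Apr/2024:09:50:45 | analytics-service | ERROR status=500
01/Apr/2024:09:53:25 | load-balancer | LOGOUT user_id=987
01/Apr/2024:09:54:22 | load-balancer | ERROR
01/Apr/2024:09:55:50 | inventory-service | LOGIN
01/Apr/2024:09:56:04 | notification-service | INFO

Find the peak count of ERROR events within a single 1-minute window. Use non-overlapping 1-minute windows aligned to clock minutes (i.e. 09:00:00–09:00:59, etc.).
2

To find the burst window:

1. Divide the log period into non-overlapping 1-minute windows starting at 09:00
2. Count ERROR events in each window
3. Find the window with maximum count
4. Maximum events in a window: 2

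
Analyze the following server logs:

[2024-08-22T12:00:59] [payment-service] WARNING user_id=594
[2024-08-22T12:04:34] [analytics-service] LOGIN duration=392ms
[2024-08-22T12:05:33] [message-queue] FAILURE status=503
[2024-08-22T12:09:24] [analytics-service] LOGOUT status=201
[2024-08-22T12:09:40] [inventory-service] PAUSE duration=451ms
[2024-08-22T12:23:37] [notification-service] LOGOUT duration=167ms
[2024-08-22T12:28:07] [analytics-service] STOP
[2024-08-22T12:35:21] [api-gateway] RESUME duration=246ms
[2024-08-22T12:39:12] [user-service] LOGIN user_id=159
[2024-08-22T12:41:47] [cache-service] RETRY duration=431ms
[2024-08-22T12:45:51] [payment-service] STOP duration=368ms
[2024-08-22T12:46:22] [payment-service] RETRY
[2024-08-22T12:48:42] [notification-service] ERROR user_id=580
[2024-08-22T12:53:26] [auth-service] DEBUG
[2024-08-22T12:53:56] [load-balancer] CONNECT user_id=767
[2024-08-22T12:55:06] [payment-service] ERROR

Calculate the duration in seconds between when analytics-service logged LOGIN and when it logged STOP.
1413

To find the time between events:

1. Locate the first LOGIN event for analytics-service: 2024-08-22T12:04:34
2. Locate the first STOP event for analytics-service: 2024-08-22T12:28:07
3. Calculate the difference: 2024-08-22T12:28:07 - 2024-08-22T12:04:34 = 1413 seconds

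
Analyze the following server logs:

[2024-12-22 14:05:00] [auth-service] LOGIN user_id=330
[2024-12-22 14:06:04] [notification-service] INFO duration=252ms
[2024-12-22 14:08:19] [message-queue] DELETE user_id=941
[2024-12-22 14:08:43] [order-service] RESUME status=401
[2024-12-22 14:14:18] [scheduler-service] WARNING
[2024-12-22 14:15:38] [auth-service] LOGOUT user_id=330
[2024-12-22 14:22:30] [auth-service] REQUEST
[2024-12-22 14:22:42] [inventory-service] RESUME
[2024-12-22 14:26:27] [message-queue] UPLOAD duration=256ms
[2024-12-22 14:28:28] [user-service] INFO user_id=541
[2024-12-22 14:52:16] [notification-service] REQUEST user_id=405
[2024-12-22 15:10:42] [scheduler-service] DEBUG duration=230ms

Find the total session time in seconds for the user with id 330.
638

To calculate session duration:

1. Find LOGIN event for user_id=330: 2024-12-22 14:05:00
2. Find LOGOUT event for user_id=330: 2024-12-22 14:15:38
3. Session duration: 2024-12-22 14:15:38 - 2024-12-22 14:05:00 = 638 seconds (10 minutes)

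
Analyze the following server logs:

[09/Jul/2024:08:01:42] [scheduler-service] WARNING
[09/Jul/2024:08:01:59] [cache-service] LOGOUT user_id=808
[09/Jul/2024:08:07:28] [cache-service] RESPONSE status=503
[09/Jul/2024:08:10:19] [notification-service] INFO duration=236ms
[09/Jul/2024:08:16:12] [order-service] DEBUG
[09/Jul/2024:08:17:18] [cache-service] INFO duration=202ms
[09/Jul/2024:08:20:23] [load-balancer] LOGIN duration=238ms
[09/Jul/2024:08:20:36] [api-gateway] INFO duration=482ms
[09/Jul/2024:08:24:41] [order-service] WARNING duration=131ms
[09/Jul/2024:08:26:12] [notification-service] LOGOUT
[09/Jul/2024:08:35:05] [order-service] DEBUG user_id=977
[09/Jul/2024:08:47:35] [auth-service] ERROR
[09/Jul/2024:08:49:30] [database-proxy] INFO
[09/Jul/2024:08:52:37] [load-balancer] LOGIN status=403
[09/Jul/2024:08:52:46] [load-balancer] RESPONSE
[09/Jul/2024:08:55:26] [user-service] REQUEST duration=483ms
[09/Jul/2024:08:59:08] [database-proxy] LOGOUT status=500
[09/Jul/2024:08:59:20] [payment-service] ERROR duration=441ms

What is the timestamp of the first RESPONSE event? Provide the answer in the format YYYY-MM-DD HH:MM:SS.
2024-07-09 08:07:28

To find the first event:

1. Filter for all RESPONSE events
2. Sort by timestamp
3. Select the first one
4. Timestamp: 2024-07-09 08:07:28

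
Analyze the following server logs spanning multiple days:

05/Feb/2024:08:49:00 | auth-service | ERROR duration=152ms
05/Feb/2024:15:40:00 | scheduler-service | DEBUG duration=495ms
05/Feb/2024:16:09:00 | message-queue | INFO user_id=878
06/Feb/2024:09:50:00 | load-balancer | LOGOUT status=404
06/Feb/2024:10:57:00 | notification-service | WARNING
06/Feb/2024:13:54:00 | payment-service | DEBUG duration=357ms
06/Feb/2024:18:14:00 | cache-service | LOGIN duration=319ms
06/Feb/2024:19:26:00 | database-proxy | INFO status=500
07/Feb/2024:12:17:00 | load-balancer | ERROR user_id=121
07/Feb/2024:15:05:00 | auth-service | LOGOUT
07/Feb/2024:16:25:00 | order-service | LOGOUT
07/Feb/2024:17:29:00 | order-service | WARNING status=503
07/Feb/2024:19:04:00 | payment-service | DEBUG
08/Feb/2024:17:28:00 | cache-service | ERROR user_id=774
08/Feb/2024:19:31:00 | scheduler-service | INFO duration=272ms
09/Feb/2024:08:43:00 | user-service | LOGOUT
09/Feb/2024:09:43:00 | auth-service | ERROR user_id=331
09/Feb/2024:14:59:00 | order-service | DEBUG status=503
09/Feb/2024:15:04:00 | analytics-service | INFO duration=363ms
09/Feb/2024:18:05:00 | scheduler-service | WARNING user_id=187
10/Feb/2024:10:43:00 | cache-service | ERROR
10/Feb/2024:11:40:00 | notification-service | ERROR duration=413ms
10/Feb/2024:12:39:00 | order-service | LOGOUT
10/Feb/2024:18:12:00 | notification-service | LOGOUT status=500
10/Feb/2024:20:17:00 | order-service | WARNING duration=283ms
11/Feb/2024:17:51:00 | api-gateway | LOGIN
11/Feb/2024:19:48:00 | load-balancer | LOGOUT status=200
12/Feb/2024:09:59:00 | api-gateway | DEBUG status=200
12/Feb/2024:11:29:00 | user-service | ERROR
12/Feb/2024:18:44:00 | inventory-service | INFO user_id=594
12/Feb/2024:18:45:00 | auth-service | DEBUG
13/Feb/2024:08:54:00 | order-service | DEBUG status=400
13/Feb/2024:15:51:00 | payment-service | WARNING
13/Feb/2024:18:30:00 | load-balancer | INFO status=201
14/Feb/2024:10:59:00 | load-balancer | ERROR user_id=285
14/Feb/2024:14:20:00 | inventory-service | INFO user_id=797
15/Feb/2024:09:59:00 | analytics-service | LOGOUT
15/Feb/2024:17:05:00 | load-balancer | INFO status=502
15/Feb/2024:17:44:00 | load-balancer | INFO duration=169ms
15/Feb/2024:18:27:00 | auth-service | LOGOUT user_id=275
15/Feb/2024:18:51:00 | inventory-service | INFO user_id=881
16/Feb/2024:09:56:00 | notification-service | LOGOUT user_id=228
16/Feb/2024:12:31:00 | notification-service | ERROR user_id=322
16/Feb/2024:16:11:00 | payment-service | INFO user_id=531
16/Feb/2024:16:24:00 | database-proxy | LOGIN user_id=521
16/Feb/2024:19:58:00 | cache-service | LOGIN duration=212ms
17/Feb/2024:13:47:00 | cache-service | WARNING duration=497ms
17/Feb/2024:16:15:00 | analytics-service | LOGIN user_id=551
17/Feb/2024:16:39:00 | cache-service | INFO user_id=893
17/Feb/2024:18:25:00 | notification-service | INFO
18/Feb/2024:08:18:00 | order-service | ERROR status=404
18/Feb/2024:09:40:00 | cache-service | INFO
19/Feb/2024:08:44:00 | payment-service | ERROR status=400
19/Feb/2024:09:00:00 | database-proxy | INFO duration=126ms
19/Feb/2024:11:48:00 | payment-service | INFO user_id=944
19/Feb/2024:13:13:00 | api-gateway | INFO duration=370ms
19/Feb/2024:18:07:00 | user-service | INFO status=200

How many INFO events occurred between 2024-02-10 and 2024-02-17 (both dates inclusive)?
9

To filter by date range:

1. Date range: 2024-02-10 through 2024-02-17, both dates inclusive
2. Filter for INFO events whose date falls in this range
3. Count matching events: 9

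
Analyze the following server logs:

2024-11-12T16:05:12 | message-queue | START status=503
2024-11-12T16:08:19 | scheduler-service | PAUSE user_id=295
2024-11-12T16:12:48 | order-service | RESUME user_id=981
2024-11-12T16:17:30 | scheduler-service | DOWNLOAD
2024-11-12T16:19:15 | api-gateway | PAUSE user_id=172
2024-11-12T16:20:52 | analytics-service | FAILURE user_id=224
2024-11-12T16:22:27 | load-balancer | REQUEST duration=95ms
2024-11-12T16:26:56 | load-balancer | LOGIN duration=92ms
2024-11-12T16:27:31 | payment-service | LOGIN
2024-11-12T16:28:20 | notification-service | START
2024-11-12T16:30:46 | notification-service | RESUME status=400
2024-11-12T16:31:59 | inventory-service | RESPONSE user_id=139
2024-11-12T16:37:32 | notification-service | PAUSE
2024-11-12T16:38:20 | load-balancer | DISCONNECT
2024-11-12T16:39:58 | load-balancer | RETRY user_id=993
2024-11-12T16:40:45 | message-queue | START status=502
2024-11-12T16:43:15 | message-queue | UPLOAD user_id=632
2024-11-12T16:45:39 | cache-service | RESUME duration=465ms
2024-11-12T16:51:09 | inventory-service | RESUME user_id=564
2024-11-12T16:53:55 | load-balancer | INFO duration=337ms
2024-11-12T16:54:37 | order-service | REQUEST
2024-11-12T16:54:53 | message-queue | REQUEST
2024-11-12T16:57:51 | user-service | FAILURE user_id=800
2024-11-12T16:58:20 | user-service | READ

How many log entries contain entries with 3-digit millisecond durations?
2

To find matching entries:

1. Pattern to match: entries with 3-digit millisecond durations
2. Scan each log entry for the pattern
3. Count matches: 2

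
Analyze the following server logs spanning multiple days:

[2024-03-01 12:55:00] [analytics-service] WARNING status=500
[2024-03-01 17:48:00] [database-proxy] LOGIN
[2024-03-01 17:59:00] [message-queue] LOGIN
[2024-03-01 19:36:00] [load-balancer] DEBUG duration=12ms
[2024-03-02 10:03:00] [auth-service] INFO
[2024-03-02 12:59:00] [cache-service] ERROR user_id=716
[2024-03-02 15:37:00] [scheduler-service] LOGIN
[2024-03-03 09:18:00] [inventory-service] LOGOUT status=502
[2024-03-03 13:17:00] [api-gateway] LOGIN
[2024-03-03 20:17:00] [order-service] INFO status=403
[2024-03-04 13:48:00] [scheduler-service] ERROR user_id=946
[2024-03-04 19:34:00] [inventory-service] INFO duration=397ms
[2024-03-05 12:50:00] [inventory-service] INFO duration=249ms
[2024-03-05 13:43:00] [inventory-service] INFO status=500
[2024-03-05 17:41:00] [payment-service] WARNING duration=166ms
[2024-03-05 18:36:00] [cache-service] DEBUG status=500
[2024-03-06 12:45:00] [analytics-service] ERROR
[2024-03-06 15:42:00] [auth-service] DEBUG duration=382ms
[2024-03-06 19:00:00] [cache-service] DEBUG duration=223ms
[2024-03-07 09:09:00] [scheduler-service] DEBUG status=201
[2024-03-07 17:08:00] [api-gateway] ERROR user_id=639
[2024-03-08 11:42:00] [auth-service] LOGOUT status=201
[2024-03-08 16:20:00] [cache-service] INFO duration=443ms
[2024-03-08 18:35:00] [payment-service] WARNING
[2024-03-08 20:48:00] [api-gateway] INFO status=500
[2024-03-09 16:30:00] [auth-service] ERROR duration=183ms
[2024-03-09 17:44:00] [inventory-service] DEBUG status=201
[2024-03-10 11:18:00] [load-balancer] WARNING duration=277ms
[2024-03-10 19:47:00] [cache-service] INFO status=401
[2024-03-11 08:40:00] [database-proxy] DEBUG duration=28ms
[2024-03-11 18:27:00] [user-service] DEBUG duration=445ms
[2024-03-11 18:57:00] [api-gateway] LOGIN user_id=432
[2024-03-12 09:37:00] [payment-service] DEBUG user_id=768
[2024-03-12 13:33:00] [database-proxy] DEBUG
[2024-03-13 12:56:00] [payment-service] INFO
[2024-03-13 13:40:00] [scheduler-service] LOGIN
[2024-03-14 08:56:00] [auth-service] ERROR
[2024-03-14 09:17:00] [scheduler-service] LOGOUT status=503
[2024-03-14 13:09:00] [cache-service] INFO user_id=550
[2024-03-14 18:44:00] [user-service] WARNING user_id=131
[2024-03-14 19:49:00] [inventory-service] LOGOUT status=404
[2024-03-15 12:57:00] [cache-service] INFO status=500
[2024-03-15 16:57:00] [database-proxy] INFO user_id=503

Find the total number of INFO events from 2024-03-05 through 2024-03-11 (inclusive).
5

To filter by date range:

1. Date range: 2024-03-05 through 2024-03-11, both dates inclusive
2. Filter for INFO events whose date falls in this range
3. Count matching events: 5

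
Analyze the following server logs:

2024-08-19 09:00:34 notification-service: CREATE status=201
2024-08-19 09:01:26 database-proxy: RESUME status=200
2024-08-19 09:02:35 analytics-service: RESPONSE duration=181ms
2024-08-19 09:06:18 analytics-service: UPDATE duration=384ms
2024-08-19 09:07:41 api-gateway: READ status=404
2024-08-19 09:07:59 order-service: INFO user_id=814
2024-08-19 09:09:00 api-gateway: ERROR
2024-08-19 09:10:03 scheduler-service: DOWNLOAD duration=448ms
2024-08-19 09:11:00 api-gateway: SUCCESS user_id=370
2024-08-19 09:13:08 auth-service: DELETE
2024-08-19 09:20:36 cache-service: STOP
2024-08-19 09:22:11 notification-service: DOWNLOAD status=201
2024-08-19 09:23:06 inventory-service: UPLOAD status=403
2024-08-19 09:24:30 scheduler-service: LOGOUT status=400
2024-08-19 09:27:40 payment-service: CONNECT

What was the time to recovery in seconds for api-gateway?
120

To calculate recovery time:

1. Find ERROR event for api-gateway: 2024-08-19 09:09:00
2. Find next SUCCESS event for api-gateway: 2024-08-19 09:11:00
3. Recovery time: 2024-08-19 09:11:00 - 2024-08-19 09:09:00 = 120 seconds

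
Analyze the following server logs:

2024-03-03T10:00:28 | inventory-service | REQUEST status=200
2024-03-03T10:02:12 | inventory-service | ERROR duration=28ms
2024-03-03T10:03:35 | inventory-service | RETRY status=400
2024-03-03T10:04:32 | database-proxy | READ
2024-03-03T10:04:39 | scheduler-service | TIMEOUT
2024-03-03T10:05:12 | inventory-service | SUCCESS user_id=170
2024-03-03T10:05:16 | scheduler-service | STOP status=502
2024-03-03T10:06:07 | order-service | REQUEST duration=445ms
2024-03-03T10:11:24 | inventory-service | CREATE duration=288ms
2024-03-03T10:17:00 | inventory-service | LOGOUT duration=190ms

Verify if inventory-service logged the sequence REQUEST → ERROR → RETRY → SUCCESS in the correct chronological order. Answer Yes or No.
Yes

To verify sequence order:

1. Find all events in sequence REQUEST → ERROR → RETRY → SUCCESS for inventory-service
2. Extract their timestamps
3. Check if timestamps are in ascending order
4. Result: Yes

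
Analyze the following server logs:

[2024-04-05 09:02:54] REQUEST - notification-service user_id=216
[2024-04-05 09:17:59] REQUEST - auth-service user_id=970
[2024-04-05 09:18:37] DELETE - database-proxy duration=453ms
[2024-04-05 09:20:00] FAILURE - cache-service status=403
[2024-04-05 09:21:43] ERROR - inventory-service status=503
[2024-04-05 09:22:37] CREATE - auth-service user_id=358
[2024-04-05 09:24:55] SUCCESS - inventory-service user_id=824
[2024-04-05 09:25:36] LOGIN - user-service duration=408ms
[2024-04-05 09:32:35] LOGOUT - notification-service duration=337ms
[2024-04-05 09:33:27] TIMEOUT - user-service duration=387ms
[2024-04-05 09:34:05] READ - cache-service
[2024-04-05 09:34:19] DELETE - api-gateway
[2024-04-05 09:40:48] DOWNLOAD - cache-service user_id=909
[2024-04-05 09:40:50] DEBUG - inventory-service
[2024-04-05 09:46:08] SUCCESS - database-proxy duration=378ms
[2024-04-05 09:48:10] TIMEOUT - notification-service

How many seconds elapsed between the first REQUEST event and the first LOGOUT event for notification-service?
1781

To find the time between events:

1. Locate the first REQUEST event for notification-service: 2024-04-05 09:02:54
2. Locate the first LOGOUT event for notification-service: 2024-04-05 09:32:35
3. Calculate the difference: 2024-04-05 09:32:35 - 2024-04-05 09:02:54 = 1781 seconds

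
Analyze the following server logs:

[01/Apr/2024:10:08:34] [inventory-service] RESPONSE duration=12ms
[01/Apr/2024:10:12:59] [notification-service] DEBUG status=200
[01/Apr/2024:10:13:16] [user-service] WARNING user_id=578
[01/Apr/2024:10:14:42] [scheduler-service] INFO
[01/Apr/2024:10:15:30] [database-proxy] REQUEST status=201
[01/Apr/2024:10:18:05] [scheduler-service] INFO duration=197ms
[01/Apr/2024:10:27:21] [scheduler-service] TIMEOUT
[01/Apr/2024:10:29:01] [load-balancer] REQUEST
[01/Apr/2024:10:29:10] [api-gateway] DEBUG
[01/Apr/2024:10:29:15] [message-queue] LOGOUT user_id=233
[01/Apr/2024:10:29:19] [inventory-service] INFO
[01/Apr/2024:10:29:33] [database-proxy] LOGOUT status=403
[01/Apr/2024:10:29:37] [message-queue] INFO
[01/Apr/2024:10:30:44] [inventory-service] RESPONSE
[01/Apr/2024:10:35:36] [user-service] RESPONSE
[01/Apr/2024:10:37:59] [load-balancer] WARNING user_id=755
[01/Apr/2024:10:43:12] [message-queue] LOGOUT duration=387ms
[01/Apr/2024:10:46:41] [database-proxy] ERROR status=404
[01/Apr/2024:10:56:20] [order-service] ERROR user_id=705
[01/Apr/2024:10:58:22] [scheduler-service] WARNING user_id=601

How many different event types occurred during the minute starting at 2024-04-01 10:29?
4

To count unique event types:

1. Filter events in the minute starting at 2024-04-01 10:29
2. Extract event types from matching entries
3. Count unique types: 4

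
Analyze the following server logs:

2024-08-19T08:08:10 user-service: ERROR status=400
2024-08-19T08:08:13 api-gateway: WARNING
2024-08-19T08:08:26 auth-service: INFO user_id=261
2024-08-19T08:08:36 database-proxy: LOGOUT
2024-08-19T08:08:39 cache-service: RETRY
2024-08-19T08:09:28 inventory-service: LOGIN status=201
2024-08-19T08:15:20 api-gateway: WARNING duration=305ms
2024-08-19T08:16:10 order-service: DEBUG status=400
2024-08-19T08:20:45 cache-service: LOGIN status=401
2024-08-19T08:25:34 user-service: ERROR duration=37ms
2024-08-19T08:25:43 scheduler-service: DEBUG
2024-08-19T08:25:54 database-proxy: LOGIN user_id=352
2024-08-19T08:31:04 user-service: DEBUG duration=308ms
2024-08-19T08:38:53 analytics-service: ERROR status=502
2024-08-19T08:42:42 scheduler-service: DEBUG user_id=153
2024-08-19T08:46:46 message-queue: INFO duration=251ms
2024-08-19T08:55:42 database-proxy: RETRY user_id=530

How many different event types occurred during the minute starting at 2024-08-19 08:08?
5

To count unique event types:

1. Filter events in the minute starting at 2024-08-19 08:08
2. Extract event types from matching entries
3. Count unique types: 5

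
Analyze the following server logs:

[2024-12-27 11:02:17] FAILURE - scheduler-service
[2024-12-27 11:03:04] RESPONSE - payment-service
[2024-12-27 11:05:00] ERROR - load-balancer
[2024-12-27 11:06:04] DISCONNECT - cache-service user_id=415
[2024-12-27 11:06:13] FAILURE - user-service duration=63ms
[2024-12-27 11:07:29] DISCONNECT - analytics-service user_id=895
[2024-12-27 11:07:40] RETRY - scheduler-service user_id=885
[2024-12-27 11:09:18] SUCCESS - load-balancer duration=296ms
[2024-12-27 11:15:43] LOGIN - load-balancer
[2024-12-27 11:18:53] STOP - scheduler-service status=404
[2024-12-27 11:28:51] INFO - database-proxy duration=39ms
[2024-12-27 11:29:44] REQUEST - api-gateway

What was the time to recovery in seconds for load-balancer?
258

To calculate recovery time:

1. Find ERROR event for load-balancer: 2024-12-27 11:05:00
2. Find next SUCCESS event for load-balancer: 2024-12-27 11:09:18
3. Recovery time: 2024-12-27 11:09:18 - 2024-12-27 11:05:00 = 258 seconds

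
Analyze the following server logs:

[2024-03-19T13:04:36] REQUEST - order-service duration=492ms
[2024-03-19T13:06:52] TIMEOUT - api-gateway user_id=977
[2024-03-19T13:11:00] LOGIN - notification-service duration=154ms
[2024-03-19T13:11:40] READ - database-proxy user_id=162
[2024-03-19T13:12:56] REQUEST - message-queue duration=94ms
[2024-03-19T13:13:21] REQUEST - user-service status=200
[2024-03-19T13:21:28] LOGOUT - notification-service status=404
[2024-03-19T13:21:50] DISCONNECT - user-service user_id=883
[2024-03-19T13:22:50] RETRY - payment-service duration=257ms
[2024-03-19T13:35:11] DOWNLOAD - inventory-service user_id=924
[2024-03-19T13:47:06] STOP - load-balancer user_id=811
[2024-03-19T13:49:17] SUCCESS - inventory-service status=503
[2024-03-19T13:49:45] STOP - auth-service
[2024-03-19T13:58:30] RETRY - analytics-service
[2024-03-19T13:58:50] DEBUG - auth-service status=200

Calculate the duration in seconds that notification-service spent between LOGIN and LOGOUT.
628

To calculate state duration:

1. Find LOGIN event for notification-service: 2024-03-19T13:11:00
2. Find LOGOUT event for notification-service: 2024-03-19T13:21:28
3. Calculate duration: 2024-03-19T13:21:28 - 2024-03-19T13:11:00 = 628 seconds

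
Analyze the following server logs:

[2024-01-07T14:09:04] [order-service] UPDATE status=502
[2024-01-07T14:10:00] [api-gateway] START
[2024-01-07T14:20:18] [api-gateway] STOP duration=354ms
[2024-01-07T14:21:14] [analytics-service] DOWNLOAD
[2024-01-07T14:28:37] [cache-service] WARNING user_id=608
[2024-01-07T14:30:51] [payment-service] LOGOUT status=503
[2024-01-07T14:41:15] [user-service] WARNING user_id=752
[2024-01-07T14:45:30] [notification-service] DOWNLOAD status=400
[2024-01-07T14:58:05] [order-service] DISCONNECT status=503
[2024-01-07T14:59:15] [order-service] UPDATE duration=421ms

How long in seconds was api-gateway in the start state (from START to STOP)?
618

To calculate state duration:

1. Find START event for api-gateway: 2024-01-07T14:10:00
2. Find STOP event for api-gateway: 2024-01-07T14:20:18
3. Calculate duration: 2024-01-07T14:20:18 - 2024-01-07T14:10:00 = 618 seconds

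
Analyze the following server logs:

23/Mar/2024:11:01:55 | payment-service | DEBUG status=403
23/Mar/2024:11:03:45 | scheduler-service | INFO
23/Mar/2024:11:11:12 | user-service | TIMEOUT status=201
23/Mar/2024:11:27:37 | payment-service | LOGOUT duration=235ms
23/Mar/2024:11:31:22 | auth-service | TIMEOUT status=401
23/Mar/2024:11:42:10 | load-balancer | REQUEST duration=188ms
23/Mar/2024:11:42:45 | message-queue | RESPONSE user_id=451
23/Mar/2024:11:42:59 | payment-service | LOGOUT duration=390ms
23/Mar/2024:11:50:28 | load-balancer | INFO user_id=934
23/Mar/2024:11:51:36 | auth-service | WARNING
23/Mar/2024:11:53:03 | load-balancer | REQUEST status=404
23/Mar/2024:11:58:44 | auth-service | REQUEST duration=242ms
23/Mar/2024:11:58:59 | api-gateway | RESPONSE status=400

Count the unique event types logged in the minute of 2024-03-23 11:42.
3

To count unique event types:

1. Filter events in the minute starting at 2024-03-23 11:42
2. Extract event types from matching entries
3. Count unique types: 3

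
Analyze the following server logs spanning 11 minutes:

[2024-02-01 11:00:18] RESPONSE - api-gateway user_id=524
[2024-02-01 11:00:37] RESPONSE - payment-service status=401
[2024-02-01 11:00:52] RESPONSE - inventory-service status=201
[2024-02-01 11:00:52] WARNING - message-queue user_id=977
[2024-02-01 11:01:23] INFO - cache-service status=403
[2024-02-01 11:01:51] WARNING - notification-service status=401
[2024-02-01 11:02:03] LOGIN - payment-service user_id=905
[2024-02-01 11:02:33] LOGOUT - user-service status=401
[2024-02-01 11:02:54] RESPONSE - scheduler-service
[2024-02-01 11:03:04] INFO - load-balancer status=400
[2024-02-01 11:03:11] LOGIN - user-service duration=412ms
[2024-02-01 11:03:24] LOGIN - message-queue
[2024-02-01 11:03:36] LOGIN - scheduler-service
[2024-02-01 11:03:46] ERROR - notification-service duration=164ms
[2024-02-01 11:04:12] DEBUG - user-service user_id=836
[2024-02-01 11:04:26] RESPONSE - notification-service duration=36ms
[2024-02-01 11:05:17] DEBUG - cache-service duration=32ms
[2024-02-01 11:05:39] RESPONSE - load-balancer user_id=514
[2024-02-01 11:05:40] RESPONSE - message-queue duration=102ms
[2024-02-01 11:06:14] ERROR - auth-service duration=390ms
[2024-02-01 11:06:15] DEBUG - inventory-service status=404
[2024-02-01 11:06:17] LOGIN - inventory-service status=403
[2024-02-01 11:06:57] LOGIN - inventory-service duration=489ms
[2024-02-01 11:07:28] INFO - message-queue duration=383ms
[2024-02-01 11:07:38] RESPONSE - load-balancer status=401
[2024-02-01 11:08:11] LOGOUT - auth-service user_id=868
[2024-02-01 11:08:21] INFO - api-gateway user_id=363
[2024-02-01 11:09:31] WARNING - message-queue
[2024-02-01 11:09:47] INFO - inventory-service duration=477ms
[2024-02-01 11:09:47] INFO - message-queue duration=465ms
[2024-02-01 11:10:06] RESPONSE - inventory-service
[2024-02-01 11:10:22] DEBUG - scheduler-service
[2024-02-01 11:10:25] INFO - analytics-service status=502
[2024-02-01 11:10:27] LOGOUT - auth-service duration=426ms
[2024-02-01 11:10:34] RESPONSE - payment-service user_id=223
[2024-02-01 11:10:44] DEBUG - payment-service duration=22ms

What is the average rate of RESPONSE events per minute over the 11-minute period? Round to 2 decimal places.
0.91

To calculate the rate:

1. Count total RESPONSE events: 10
2. Total time period: 11 minutes
3. Rate = 10 / 11 = 0.91 events per minute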